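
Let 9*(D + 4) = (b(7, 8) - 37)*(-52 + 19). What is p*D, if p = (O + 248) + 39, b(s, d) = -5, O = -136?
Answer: 22650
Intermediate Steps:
D = 150 (D = -4 + ((-5 - 37)*(-52 + 19))/9 = -4 + (-42*(-33))/9 = -4 + (⅑)*1386 = -4 + 154 = 150)
p = 151 (p = (-136 + 248) + 39 = 112 + 39 = 151)
p*D = 151*150 = 22650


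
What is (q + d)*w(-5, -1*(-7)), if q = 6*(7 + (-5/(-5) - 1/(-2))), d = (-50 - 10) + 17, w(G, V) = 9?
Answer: 72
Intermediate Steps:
d = -43 (d = -60 + 17 = -43)
q = 51 (q = 6*(7 + (-5*(-1/5) - 1*(-1/2))) = 6*(7 + (1 + 1/2)) = 6*(7 + 3/2) = 6*(17/2) = 51)
(q + d)*w(-5, -1*(-7)) = (51 - 43)*9 = 8*9 = 72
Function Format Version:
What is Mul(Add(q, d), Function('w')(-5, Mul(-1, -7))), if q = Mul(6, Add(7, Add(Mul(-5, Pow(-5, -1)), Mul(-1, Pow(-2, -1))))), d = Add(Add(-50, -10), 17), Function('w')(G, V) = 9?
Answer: 72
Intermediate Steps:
d = -43 (d = Add(-60, 17) = -43)
q = 51 (q = Mul(6, Add(7, Add(Mul(-5, Rational(-1, 5)), Mul(-1, Rational(-1, 2))))) = Mul(6, Add(7, Add(1, Rational(1, 2)))) = Mul(6, Add(7, Rational(3, 2))) = Mul(6, Rational(17, 2)) = 51)
Mul(Add(q, d), Function('w')(-5, Mul(-1, -7))) = Mul(Add(51, -43), 9) = Mul(8, 9) = 72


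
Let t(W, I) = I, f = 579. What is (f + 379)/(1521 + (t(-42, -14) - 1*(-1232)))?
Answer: 958/2739 ≈ 0.34976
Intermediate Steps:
(f + 379)/(1521 + (t(-42, -14) - 1*(-1232))) = (579 + 379)/(1521 + (-14 - 1*(-1232))) = 958/(1521 + (-14 + 1232)) = 958/(1521 + 1218) = 958/2739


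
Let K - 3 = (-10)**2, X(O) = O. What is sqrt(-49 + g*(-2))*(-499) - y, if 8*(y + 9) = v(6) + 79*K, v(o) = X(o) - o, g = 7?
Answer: -8065/8 - 1497*I*sqrt(7) ≈ -1008.1 - 3960.7*I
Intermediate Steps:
v(o) = 0 (v(o) = o - o = 0)
K = 103 (K = 3 + (-10)**2 = 3 + 100 = 103)
y = 8065/8 (y = -9 + (0 + 79*103)/8 = -9 + (0 + 8137)/8 = -9 + (1/8)*8137 = -9 + 8137/8 = 8065/8 ≈ 1008.1)
sqrt(-49 + g*(-2))*(-499) - y = sqrt(-49 + 7*(-2))*(-499) - 1*8065/8 = sqrt(-49 - 14)*(-499) - 8065/8 = sqrt(-63)*(-499) - 8065/8 = (3*I*sqrt(7))*(-499) - 8065/8 = -1497*I*sqrt(7) - 8065/8 = -8065/8 - 1497*I*sqrt(7)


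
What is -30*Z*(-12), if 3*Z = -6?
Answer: -720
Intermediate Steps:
Z = -2 (Z = (⅓)*(-6) = -2)
-30*Z*(-12) = -30*(-2)*(-12) = 60*(-12) = -720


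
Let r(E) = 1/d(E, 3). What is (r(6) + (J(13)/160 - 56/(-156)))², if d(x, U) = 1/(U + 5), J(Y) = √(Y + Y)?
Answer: 1360352573/19468800 + 163*√26/1560 ≈ 70.406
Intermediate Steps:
J(Y) = √2*√Y (J(Y) = √(2*Y) = √2*√Y)
d(x, U) = 1/(5 + U)
r(E) = 8 (r(E) = 1/(1/(5 + 3)) = 1/(1/8) = 1/(⅛) = 8)
(r(6) + (J(13)/160 - 56/(-156)))² = (8 + ((√2*√13)/160 - 56/(-156)))² = (8 + (√26*(1/160) - 56*(-1/156)))² = (8 + (√26/160 + 14/39))² = (8 + (14/39 + √26/160))² = (326/39 + √26/160)²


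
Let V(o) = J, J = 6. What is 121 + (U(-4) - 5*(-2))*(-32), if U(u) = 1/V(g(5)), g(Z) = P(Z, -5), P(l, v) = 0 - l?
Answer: -613/3 ≈ -204.33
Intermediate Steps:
P(l, v) = -l
g(Z) = -Z
V(o) = 6
U(u) = 1/6
121 + (U(-4) - 5*(-2))*(-32) = 121 + (1/6 - 5*(-2))*(-32) = 121 + (1/6 + 10)*(-32) = 121 + (61/6)*(-32) = 121 - 976/3 = -613/3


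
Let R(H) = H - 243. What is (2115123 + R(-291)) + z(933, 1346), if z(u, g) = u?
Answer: 2115522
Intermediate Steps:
R(H) = -243 + H
(2115123 + R(-291)) + z(933, 1346) = (2115123 + (-243 - 291)) + 933 = (2115123 - 534) + 933 = 2114589 + 933 = 2115522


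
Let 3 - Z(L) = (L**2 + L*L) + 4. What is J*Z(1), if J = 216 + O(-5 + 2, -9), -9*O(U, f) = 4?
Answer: -1940/3 ≈ -646.67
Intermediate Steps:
O(U, f) = -4/9 (O(U, f) = -1/9*4 = -4/9)
Z(L) = -1 - 2*L**2 (Z(L) = 3 - ((L**2 + L*L) + 4) = 3 - ((L**2 + L**2) + 4) = 3 - (2*L**2 + 4) = 3 - (4 + 2*L**2) = 3 + (-4 - 2*L**2) = -1 - 2*L**2)
J = 1940/9 (J = 216 - 4/9 = 1940/9 ≈ 215.56)
J*Z(1) = 1940*(-1 - 2*1**2)/9 = 1940*(-1 - 2*1)/9 = 1940*(-1 - 2)/9 = (1940/9)*(-3) = -1940/3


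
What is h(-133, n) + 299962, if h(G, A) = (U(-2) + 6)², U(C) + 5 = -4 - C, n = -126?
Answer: 299963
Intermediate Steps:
U(C) = -9 - C (U(C) = -5 + (-4 - C) = -9 - C)
h(G, A) = 1 (h(G, A) = ((-9 - 1*(-2)) + 6)² = ((-9 + 2) + 6)² = (-7 + 6)² = (-1)² = 1)
h(-133, n) + 299962 = 1 + 299962 = 299963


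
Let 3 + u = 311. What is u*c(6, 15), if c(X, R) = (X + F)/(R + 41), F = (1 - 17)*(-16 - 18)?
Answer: 3025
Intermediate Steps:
u = 308 (u = -3 + 311 = 308)
F = 544 (F = -16*(-34) = 544)
c(X, R) = (544 + X)/(41 + R) (c(X, R) = (X + 544)/(R + 41) = (544 + X)/(41 + R))
u*c(6, 15) = 308*((544 + 6)/(41 + 15)) = 308*(550/56) = 308*((1/56)*550) = 308*(275/28) = 3025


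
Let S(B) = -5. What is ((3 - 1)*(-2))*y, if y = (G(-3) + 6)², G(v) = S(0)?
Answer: -4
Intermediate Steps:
G(v) = -5
y = 1 (y = (-5 + 6)² = 1² = 1)
((3 - 1)*(-2))*y = ((3 - 1)*(-2))*1 = (2*(-2))*1 = -4*1 = -4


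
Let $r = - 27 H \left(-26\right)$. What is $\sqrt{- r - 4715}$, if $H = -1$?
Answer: $i \sqrt{4013} \approx 63.348 i$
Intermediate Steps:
$r = -702$ ($r = \left(-27\right) \left(-1\right) \left(-26\right) = 27 \left(-26\right) = -702$)
$\sqrt{- r - 4715} = \sqrt{\left(-1\right) \left(-702\right) - 4715} = \sqrt{702 + \left(9226 - 13941\right)} = \sqrt{702 - 4715} = \sqrt{-4013} = i \sqrt{4013}$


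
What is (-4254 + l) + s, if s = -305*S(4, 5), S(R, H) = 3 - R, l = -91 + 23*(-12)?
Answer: -4316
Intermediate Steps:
l = -367 (l = -91 - 276 = -367)
s = 305 (s = -305*(3 - 1*4) = -305*(3 - 4) = -305*(-1) = 305)
(-4254 + l) + s = (-4254 - 367) + 305 = -4621 + 305 = -4316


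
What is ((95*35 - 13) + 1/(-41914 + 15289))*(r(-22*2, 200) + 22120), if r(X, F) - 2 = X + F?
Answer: 654839524574/8875 ≈ 7.3785e+7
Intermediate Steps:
r(X, F) = 2 + F + X (r(X, F) = 2 + (X + F) = 2 + (F + X) = 2 + F + X)
((95*35 - 13) + 1/(-41914 + 15289))*(r(-22*2, 200) + 22120) = ((95*35 - 13) + 1/(-41914 + 15289))*((2 + 200 - 22*2) + 22120) = ((3325 - 13) + 1/(-26625))*((2 + 200 - 44) + 22120) = (3312 - 1/26625)*(158 + 22120) = (88181999/26625)*22278 = 654839524574/8875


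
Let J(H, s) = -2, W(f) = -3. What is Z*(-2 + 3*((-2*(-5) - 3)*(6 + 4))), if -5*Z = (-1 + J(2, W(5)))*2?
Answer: 1248/5 ≈ 249.60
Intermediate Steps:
Z = 6/5 (Z = -(-1 - 2)*2/5 = -(-3)*2/5 = -⅕*(-6) = 6/5 ≈ 1.2000)
Z*(-2 + 3*((-2*(-5) - 3)*(6 + 4))) = 6*(-2 + 3*((-2*(-5) - 3)*(6 + 4)))/5 = 6*(-2 + 3*((10 - 3)*10))/5 = 6*(-2 + 3*(7*10))/5 = 6*(-2 + 3*70)/5 = 6*(-2 + 210)/5 = (6/5)*208 = 1248/5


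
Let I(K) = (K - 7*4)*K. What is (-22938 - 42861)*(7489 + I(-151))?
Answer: -2271249882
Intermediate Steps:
I(K) = K*(-28 + K) (I(K) = (K - 28)*K = (-28 + K)*K = K*(-28 + K))
(-22938 - 42861)*(7489 + I(-151)) = (-22938 - 42861)*(7489 - 151*(-28 - 151)) = -65799*(7489 - 151*(-179)) = -65799*(7489 + 27029) = -65799*34518 = -2271249882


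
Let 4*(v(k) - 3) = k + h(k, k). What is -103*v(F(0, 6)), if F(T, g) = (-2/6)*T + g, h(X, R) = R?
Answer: -618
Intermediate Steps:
F(T, g) = g - T/3 (F(T, g) = (-2*⅙)*T + g = -T/3 + g = g - T/3)
v(k) = 3 + k/2 (v(k) = 3 + (k + k)/4 = 3 + (2*k)/4 = 3 + k/2)
-103*v(F(0, 6)) = -103*(3 + (6 - ⅓*0)/2) = -103*(3 + (6 + 0)/2) = -103*(3 + (½)*6) = -103*(3 + 3) = -103*6 = -618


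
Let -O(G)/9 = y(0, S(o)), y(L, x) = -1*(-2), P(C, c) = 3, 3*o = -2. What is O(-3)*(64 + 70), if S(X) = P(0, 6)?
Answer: -2412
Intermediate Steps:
o = -⅔ (o = (⅓)*(-2) = -⅔ ≈ -0.66667)
S(X) = 3
y(L, x) = 2
O(G) = -18 (O(G) = -9*2 = -18)
O(-3)*(64 + 70) = -18*(64 + 70) = -18*134 = -2412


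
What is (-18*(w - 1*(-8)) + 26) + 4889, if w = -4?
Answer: 4843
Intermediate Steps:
(-18*(w - 1*(-8)) + 26) + 4889 = (-18*(-4 - 1*(-8)) + 26) + 4889 = (-18*(-4 + 8) + 26) + 4889 = (-18*4 + 26) + 4889 = (-72 + 26) + 4889 = -46 + 4889 = 4843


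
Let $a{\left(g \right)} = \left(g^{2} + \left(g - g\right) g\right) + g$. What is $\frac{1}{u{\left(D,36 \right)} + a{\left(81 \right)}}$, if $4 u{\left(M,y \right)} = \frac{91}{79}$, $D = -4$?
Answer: $\frac{316}{2098963} \approx 0.00015055$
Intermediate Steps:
$u{\left(M,y \right)} = \frac{91}{316}$ ($u{\left(M,y \right)} = \frac{91 \cdot \frac{1}{79}}{4} = \frac{1}{4} \cdot \frac{91}{79} = \frac{91}{316}$)
$a{\left(g \right)} = g + g^{2}$ ($a{\left(g \right)} = \left(g^{2} + 0 g\right) + g = \left(g^{2} + 0\right) + g = g^{2} + g = g + g^{2}$)
$\frac{1}{u{\left(D,36 \right)} + a{\left(81 \right)}} = \frac{1}{\frac{91}{316} + 81 \left(1 + 81\right)} = \frac{1}{\frac{91}{316} + 81 \cdot 82} = \frac{1}{\frac{91}{316} + 6642} = \frac{1}{\frac{2098963}{316}} = \frac{316}{2098963}$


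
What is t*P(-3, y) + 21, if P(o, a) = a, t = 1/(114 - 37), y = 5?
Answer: 1622/77 ≈ 21.065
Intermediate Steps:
t = 1/77 ≈ 0.012987
t*P(-3, y) + 21 = (1/77)*5 + 21 = 5/77 + 21 = 1622/77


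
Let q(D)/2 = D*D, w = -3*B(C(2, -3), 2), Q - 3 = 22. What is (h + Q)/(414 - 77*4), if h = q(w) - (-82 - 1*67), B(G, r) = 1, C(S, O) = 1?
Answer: 96/53 ≈ 1.8113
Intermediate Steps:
Q = 25 (Q = 3 + 22 = 25)
w = -3 (w = -3*1 = -3)
q(D) = 2*D**2 (q(D) = 2*(D*D) = 2*D**2)
h = 167 (h = 2*(-3)**2 - (-82 - 1*67) = 2*9 - (-82 - 67) = 18 - 1*(-149) = 18 + 149 = 167)
(h + Q)/(414 - 77*4) = (167 + 25)/(414 - 77*4) = 192/(414 - 308) = 192/106 = 192*(1/106) = 96/53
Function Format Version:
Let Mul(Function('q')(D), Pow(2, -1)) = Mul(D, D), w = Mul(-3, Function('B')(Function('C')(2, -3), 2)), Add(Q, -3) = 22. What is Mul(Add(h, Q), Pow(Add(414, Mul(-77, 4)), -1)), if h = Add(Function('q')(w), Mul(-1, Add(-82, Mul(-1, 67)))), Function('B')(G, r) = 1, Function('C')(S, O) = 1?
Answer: Rational(96, 53) ≈ 1.8113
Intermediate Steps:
Q = 25 (Q = Add(3, 22) = 25)
w = -3 (w = Mul(-3, 1) = -3)
Function('q')(D) = Mul(2, Pow(D, 2)) (Function('q')(D) = Mul(2, Mul(D, D)) = Mul(2, Pow(D, 2)))
h = 167 (h = Add(Mul(2, Pow(-3, 2)), Mul(-1, Add(-82, Mul(-1, 67)))) = Add(Mul(2, 9), Mul(-1, Add(-82, -67))) = Add(18, Mul(-1, -149)) = Add(18, 149) = 167)
Mul(Add(h, Q), Pow(Add(414, Mul(-77, 4)), -1)) = Mul(Add(167, 25), Pow(Add(414, Mul(-77, 4)), -1)) = Mul(192, Pow(Add(414, -308), -1)) = Mul(192, Pow(106, -1)) = Mul(192, Rational(1, 106)) = Rational(96, 53)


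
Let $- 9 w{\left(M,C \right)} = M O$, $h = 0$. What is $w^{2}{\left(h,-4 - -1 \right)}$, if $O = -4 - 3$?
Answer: $0$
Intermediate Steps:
$O = -7$ ($O = -4 - 3 = -7$)
$w{\left(M,C \right)} = \frac{7 M}{9}$ ($w{\left(M,C \right)} = - \frac{M \left(-7\right)}{9} = - \frac{\left(-7\right) M}{9} = \frac{7 M}{9}$)
$w^{2}{\left(h,-4 - -1 \right)} = \left(\frac{7}{9} \cdot 0\right)^{2} = 0^{2} = 0$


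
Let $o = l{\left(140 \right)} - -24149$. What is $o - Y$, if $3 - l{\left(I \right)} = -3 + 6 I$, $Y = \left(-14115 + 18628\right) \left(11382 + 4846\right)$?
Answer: $-73213649$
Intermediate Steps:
$Y = 73236964$ ($Y = 4513 \cdot 16228 = 73236964$)
$l{\left(I \right)} = 6 - 6 I$ ($l{\left(I \right)} = 3 - \left(-3 + 6 I\right) = 6 - 6 I$)
$o = 23315$ ($o = \left(6 - 840\right) - -24149 = \left(6 - 840\right) + 24149 = -834 + 24149 = 23315$)
$o - Y = 23315 - 73236964 = -73213649$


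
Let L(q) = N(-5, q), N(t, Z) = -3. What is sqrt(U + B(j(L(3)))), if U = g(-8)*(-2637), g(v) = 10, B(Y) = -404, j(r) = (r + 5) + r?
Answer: I*sqrt(26774) ≈ 163.63*I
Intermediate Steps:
L(q) = -3
j(r) = 5 + 2*r (j(r) = (5 + r) + r = 5 + 2*r)
U = -26370 (U = 10*(-2637) = -26370)
sqrt(U + B(j(L(3)))) = sqrt(-26370 - 404) = sqrt(-26774) = I*sqrt(26774)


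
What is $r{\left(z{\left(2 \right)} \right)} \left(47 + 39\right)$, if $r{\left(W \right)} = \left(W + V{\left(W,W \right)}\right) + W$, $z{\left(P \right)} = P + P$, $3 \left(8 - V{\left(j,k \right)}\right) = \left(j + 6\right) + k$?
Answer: $\frac{2924}{3} \approx 974.67$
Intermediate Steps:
$V{\left(j,k \right)} = 6 - \frac{j}{3} - \frac{k}{3}$ ($V{\left(j,k \right)} = 8 - \frac{\left(j + 6\right) + k}{3} = 8 - \frac{\left(6 + j\right) + k}{3} = 8 - \frac{6 + j + k}{3} = 8 - \left(2 + \frac{j}{3} + \frac{k}{3}\right) = 6 - \frac{j}{3} - \frac{k}{3}$)
$z{\left(P \right)} = 2 P$
$r{\left(W \right)} = 6 + \frac{4 W}{3}$ ($r{\left(W \right)} = \left(W - \left(-6 + \frac{2 W}{3}\right)\right) + W = \left(6 + \frac{W}{3}\right) + W = 6 + \frac{4 W}{3}$)
$r{\left(z{\left(2 \right)} \right)} \left(47 + 39\right) = \left(6 + \frac{4 \cdot 2 \cdot 2}{3}\right) \left(47 + 39\right) = \left(6 + \frac{4}{3} \cdot 4\right) 86 = \left(6 + \frac{16}{3}\right) 86 = \frac{34}{3} \cdot 86 = \frac{2924}{3}$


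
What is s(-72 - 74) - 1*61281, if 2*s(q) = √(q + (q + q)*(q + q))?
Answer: -61281 + √85118/2 ≈ -61135.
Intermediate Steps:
s(q) = √(q + 4*q²)/2 (s(q) = √(q + (q + q)*(q + q))/2 = √(q + (2*q)*(2*q))/2 = √(q + 4*q²)/2)
s(-72 - 74) - 1*61281 = √((-72 - 74)*(1 + 4*(-72 - 74)))/2 - 1*61281 = √(-146*(1 + 4*(-146)))/2 - 61281 = √(-146*(1 - 584))/2 - 61281 = √(-146*(-583))/2 - 61281 = √85118/2 - 61281 = -61281 + √85118/2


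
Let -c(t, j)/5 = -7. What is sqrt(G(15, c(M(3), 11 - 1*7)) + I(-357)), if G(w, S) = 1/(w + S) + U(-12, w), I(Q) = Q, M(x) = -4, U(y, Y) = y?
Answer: I*sqrt(36898)/10 ≈ 19.209*I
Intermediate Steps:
c(t, j) = 35 (c(t, j) = -5*(-7) = 35)
G(w, S) = -12 + 1/(S + w) (G(w, S) = 1/(w + S) - 12 = 1/(S + w) - 12 = -12 + 1/(S + w))
sqrt(G(15, c(M(3), 11 - 1*7)) + I(-357)) = sqrt((1 - 12*35 - 12*15)/(35 + 15) - 357) = sqrt((1 - 420 - 180)/50 - 357) = sqrt((1/50)*(-599) - 357) = sqrt(-599/50 - 357) = sqrt(-18449/50) = I*sqrt(36898)/10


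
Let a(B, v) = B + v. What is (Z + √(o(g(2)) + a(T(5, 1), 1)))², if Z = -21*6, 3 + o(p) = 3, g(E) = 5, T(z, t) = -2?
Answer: (126 - I)² ≈ 15875.0 - 252.0*I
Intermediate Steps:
o(p) = 0 (o(p) = -3 + 3 = 0)
Z = -126
(Z + √(o(g(2)) + a(T(5, 1), 1)))² = (-126 + √(0 + (-2 + 1)))² = (-126 + √(0 - 1))² = (-126 + √(-1))² = (-126 + I)²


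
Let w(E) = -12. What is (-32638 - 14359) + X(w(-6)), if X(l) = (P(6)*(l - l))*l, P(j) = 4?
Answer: -46997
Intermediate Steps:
X(l) = 0 (X(l) = (4*(l - l))*l = (4*0)*l = 0*l = 0)
(-32638 - 14359) + X(w(-6)) = (-32638 - 14359) + 0 = -46997 + 0 = -46997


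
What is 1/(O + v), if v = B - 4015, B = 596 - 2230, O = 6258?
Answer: 1/609 ≈ 0.0016420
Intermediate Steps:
B = -1634
v = -5649 (v = -1634 - 4015 = -5649)
1/(O + v) = 1/(6258 - 5649) = 1/609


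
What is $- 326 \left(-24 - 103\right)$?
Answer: $41402$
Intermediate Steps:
$- 326 \left(-24 - 103\right) = \left(-326\right) \left(-127\right) = 41402$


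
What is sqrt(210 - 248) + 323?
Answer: 323 + I*sqrt(38) ≈ 323.0 + 6.1644*I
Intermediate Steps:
sqrt(210 - 248) + 323 = sqrt(-38) + 323 = I*sqrt(38) + 323 = 323 + I*sqrt(38)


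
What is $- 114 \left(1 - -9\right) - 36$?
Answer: $-1176$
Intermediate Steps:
$- 114 \left(1 - -9\right) - 36 = - 114 \left(1 + 9\right) - 36 = \left(-114\right) 10 - 36 = -1140 - 36 = -1176$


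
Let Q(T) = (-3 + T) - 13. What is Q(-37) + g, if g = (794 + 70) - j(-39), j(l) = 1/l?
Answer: 31630/39 ≈ 811.03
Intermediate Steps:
Q(T) = -16 + T
g = 33697/39 (g = (794 + 70) - 1/(-39) = 864 - 1*(-1/39) = 864 + 1/39 = 33697/39 ≈ 864.03)
Q(-37) + g = (-16 - 37) + 33697/39 = -53 + 33697/39 = 31630/39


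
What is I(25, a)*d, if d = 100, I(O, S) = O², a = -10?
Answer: 62500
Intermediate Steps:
I(25, a)*d = 25²*100 = 625*100 = 62500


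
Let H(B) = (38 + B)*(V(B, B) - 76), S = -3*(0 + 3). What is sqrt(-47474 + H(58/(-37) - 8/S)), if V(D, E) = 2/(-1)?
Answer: I*sqrt(620794362)/111 ≈ 224.47*I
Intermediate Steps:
V(D, E) = -2 (V(D, E) = 2*(-1) = -2)
S = -9 (S = -3*3 = -9)
H(B) = -2964 - 78*B (H(B) = (38 + B)*(-2 - 76) = (38 + B)*(-78) = -2964 - 78*B)
sqrt(-47474 + H(58/(-37) - 8/S)) = sqrt(-47474 + (-2964 - 78*(58/(-37) - 8/(-9)))) = sqrt(-47474 + (-2964 - 78*(58*(-1/37) - 8*(-1/9)))) = sqrt(-47474 + (-2964 - 78*(-58/37 + 8/9))) = sqrt(-47474 + (-2964 - 78*(-226/333))) = sqrt(-47474 + (-2964 + 5876/111)) = sqrt(-47474 - 323128/111) = sqrt(-5592742/111) = I*sqrt(620794362)/111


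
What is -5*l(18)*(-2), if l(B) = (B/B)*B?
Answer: 180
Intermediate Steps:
l(B) = B (l(B) = 1*B = B)
-5*l(18)*(-2) = -5*18*(-2) = -90*(-2) = 180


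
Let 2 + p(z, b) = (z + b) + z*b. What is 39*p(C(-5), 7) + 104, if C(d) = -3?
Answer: -637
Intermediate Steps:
p(z, b) = -2 + b + z + b*z (p(z, b) = -2 + ((z + b) + z*b) = -2 + ((b + z) + b*z) = -2 + (b + z + b*z) = -2 + b + z + b*z)
39*p(C(-5), 7) + 104 = 39*(-2 + 7 - 3 + 7*(-3)) + 104 = 39*(-2 + 7 - 3 - 21) + 104 = 39*(-19) + 104 = -741 + 104 = -637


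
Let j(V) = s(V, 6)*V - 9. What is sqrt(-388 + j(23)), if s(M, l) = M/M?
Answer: I*sqrt(374) ≈ 19.339*I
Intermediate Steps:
s(M, l) = 1
j(V) = -9 + V (j(V) = 1*V - 9 = V - 9 = -9 + V)
sqrt(-388 + j(23)) = sqrt(-388 + (-9 + 23)) = sqrt(-388 + 14) = sqrt(-374) = I*sqrt(374)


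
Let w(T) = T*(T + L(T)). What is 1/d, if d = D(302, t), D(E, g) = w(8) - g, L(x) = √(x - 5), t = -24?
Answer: 11/944 - √3/944 ≈ 0.0098177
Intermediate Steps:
L(x) = √(-5 + x)
w(T) = T*(T + √(-5 + T))
D(E, g) = 64 - g + 8*√3 (D(E, g) = 8*(8 + √(-5 + 8)) - g = 8*(8 + √3) - g = (64 + 8*√3) - g = 64 - g + 8*√3)
d = 88 + 8*√3 (d = 64 - 1*(-24) + 8*√3 = 64 + 24 + 8*√3 = 88 + 8*√3 ≈ 101.86)
1/d = 1/(88 + 8*√3)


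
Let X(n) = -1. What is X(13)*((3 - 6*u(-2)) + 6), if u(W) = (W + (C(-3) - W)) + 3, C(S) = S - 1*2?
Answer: -21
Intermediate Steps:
C(S) = -2 + S (C(S) = S - 2 = -2 + S)
u(W) = -2 (u(W) = (W + ((-2 - 3) - W)) + 3 = (W + (-5 - W)) + 3 = -5 + 3 = -2)
X(13)*((3 - 6*u(-2)) + 6) = -((3 - 6*(-2)) + 6) = -((3 + 12) + 6) = -(15 + 6) = -1*21 = -21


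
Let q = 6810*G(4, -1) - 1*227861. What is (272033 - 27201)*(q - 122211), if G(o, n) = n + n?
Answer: -89043439744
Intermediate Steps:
G(o, n) = 2*n
q = -241481 (q = 6810*(2*(-1)) - 1*227861 = 6810*(-2) - 227861 = -13620 - 227861 = -241481)
(272033 - 27201)*(q - 122211) = (272033 - 27201)*(-241481 - 122211) = 244832*(-363692) = -89043439744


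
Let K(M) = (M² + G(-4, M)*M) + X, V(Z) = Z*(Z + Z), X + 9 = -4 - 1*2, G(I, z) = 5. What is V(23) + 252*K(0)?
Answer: -2722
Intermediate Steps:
X = -15 (X = -9 + (-4 - 1*2) = -9 + (-4 - 2) = -9 - 6 = -15)
V(Z) = 2*Z² (V(Z) = Z*(2*Z) = 2*Z²)
K(M) = -15 + M² + 5*M (K(M) = (M² + 5*M) - 15 = -15 + M² + 5*M)
V(23) + 252*K(0) = 2*23² + 252*(-15 + 0² + 5*0) = 2*529 + 252*(-15 + 0 + 0) = 1058 + 252*(-15) = 1058 - 3780 = -2722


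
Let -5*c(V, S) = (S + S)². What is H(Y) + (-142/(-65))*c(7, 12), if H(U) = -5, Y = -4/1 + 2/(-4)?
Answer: -83417/325 ≈ -256.67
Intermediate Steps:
Y = -9/2 (Y = -4*1 + 2*(-¼) = -4 - ½ = -9/2 ≈ -4.5000)
c(V, S) = -4*S²/5 (c(V, S) = -(S + S)²/5 = -4*S²/5)
H(Y) + (-142/(-65))*c(7, 12) = -5 + (-142/(-65))*(-⅘*12²) = -5 + (-142*(-1/65))*(-⅘*144) = -5 + (142/65)*(-576/5) = -5 - 81792/325 = -83417/325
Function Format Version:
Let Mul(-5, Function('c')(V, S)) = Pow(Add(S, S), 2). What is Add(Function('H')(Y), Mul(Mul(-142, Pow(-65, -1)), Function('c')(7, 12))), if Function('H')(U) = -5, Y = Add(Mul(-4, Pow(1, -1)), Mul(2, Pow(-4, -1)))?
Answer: Rational(-83417, 325) ≈ -256.67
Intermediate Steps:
Y = Rational(-9, 2) (Y = Add(Mul(-4, 1), Mul(2, Rational(-1, 4))) = Add(-4, Rational(-1, 2)) = Rational(-9, 2) ≈ -4.5000)
Function('c')(V, S) = Mul(Rational(-4, 5), Pow(S, 2)) (Function('c')(V, S) = Mul(Rational(-1, 5), Pow(Add(S, S), 2)) = Mul(Rational(-1, 5), Pow(Mul(2, S), 2)) = Mul(Rational(-1, 5), Mul(4, Pow(S, 2))) = Mul(Rational(-4, 5), Pow(S, 2)))
Add(Function('H')(Y), Mul(Mul(-142, Pow(-65, -1)), Function('c')(7, 12))) = Add(-5, Mul(Mul(-142, Pow(-65, -1)), Mul(Rational(-4, 5), Pow(12, 2)))) = Add(-5, Mul(Mul(-142, Rational(-1, 65)), Mul(Rational(-4, 5), 144))) = Add(-5, Mul(Rational(142, 65), Rational(-576, 5))) = Add(-5, Rational(-81792, 325)) = Rational(-83417, 325)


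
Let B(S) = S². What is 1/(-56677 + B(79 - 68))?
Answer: -1/56556 ≈ -1.7682e-5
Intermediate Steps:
1/(-56677 + B(79 - 68)) = 1/(-56677 + (79 - 68)²) = 1/(-56677 + 11²) = 1/(-56677 + 121) = 1/(-56556) = -1/56556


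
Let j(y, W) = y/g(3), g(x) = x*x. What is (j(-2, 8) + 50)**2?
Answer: 200704/81 ≈ 2477.8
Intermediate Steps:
g(x) = x**2
j(y, W) = y/9 (j(y, W) = y/(3**2) = y/9)
(j(-2, 8) + 50)**2 = ((1/9)*(-2) + 50)**2 = (-2/9 + 50)**2 = (448/9)**2 = 200704/81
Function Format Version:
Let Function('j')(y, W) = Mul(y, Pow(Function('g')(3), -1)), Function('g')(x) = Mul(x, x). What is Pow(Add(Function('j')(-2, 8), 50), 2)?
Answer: Rational(200704, 81) ≈ 2477.8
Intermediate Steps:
Function('g')(x) = Pow(x, 2)
Function('j')(y, W) = Mul(Rational(1, 9), y) (Function('j')(y, W) = Mul(y, Pow(Pow(3, 2), -1)) = Mul(y, Pow(9, -1)) = Mul(y, Rational(1, 9)) = Mul(Rational(1, 9), y))
Pow(Add(Function('j')(-2, 8), 50), 2) = Pow(Add(Mul(Rational(1, 9), -2), 50), 2) = Pow(Add(Rational(-2, 9), 50), 2) = Pow(Rational(448, 9), 2) = Rational(200704, 81)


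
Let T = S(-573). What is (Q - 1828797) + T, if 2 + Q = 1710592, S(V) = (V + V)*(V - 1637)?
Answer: 2414453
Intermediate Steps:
S(V) = 2*V*(-1637 + V) (S(V) = (2*V)*(-1637 + V) = 2*V*(-1637 + V))
Q = 1710590 (Q = -2 + 1710592 = 1710590)
T = 2532660 (T = 2*(-573)*(-1637 - 573) = 2*(-573)*(-2210) = 2532660)
(Q - 1828797) + T = (1710590 - 1828797) + 2532660 = -118207 + 2532660 = 2414453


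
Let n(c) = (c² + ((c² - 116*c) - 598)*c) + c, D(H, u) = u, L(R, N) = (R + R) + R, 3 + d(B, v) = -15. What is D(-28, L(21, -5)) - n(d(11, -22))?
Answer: 32409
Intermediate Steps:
d(B, v) = -18 (d(B, v) = -3 - 15 = -18)
L(R, N) = 3*R (L(R, N) = 2*R + R = 3*R)
n(c) = c + c² + c*(-598 + c² - 116*c) (n(c) = (c² + (-598 + c² - 116*c)*c) + c = (c² + c*(-598 + c² - 116*c)) + c = c + c² + c*(-598 + c² - 116*c))
D(-28, L(21, -5)) - n(d(11, -22)) = 3*21 - (-18)*(-597 + (-18)² - 115*(-18)) = 63 - (-18)*(-597 + 324 + 2070) = 63 - (-18)*1797 = 63 - 1*(-32346) = 63 + 32346 = 32409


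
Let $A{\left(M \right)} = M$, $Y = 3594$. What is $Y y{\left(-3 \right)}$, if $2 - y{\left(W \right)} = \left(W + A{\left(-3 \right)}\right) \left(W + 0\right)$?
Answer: $-57504$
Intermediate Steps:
$y{\left(W \right)} = 2 - W \left(-3 + W\right)$ ($y{\left(W \right)} = 2 - \left(W - 3\right) \left(W + 0\right) = 2 - \left(-3 + W\right) W = 2 - W \left(-3 + W\right)$)
$Y y{\left(-3 \right)} = 3594 \left(2 - \left(-3\right)^{2} + 3 \left(-3\right)\right) = 3594 \left(2 - 9 - 9\right) = 3594 \left(-16\right) = -57504$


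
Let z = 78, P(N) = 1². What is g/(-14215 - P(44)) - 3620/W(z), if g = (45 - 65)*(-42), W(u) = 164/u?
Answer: -125442735/72857 ≈ -1721.8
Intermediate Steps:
P(N) = 1
g = 840 (g = -20*(-42) = 840)
g/(-14215 - P(44)) - 3620/W(z) = 840/(-14215 - 1*1) - 3620/(164/78) = 840/(-14215 - 1) - 3620/(164*(1/78)) = 840/(-14216) - 3620/82/39 = 840*(-1/14216) - 3620*39/82 = -105/1777 - 70590/41 = -125442735/72857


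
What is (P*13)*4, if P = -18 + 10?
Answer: -416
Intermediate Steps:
P = -8
(P*13)*4 = -8*13*4 = -104*4 = -416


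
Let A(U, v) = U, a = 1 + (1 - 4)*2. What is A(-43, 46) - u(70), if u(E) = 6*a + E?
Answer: -83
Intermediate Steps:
a = -5 (a = 1 - 3*2 = 1 - 6 = -5)
u(E) = -30 + E (u(E) = 6*(-5) + E = -30 + E)
A(-43, 46) - u(70) = -43 - (-30 + 70) = -43 - 1*40 = -43 - 40 = -83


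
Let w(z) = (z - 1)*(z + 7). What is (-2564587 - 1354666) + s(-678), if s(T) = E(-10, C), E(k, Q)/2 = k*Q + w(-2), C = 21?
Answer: -3919703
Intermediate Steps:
w(z) = (-1 + z)*(7 + z)
E(k, Q) = -30 + 2*Q*k (E(k, Q) = 2*(k*Q + (-7 + (-2)² + 6*(-2))) = 2*(Q*k + (-7 + 4 - 12)) = 2*(Q*k - 15) = 2*(-15 + Q*k) = -30 + 2*Q*k)
s(T) = -450 (s(T) = -30 + 2*21*(-10) = -30 - 420 = -450)
(-2564587 - 1354666) + s(-678) = (-2564587 - 1354666) - 450 = -3919253 - 450 = -3919703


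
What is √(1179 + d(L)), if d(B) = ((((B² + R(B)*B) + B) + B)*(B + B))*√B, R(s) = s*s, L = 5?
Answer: √(1179 + 1600*√5) ≈ 68.969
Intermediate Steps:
R(s) = s²
d(B) = 2*B^(3/2)*(B² + B³ + 2*B) (d(B) = ((((B² + B²*B) + B) + B)*(B + B))*√B = ((((B² + B³) + B) + B)*(2*B))*√B = (((B + B² + B³) + B)*(2*B))*√B = ((B² + B³ + 2*B)*(2*B))*√B = (2*B*(B² + B³ + 2*B))*√B = 2*B^(3/2)*(B² + B³ + 2*B))
√(1179 + d(L)) = √(1179 + 2*5^(5/2)*(2 + 5 + 5²)) = √(1179 + 2*(25*√5)*(2 + 5 + 25)) = √(1179 + 2*(25*√5)*32) = √(1179 + 1600*√5)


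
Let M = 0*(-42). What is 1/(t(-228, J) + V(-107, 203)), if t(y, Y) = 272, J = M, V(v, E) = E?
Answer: 1/475 ≈ 0.0021053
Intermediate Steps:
M = 0
J = 0
1/(t(-228, J) + V(-107, 203)) = 1/(272 + 203) = 1/475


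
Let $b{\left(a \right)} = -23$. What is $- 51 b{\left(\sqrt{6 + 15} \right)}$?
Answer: $1173$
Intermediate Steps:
$- 51 b{\left(\sqrt{6 + 15} \right)} = \left(-51\right) \left(-23\right) = 1173$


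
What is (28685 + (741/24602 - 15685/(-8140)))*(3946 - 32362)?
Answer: -110301274481472/135311 ≈ -8.1517e+8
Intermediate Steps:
(28685 + (741/24602 - 15685/(-8140)))*(3946 - 32362) = (28685 + (741*(1/24602) - 15685*(-1/8140)))*(-28416) = (28685 + (741/24602 + 3137/1628))*(-28416) = (28685 + 39191411/20026028)*(-28416) = (574485804591/20026028)*(-28416) = -110301274481472/135311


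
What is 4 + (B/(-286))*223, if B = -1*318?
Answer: 36029/143 ≈ 251.95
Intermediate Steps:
B = -318
4 + (B/(-286))*223 = 4 - 318/(-286)*223 = 4 - 318*(-1/286)*223 = 4 + (159/143)*223 = 4 + 35457/143 = 36029/143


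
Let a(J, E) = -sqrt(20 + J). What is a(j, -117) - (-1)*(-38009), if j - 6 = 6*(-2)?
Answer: -38009 - sqrt(14) ≈ -38013.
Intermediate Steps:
j = -6 (j = 6 + 6*(-2) = 6 - 12 = -6)
a(j, -117) - (-1)*(-38009) = -sqrt(20 - 6) - (-1)*(-38009) = -sqrt(14) - 1*38009 = -sqrt(14) - 38009 = -38009 - sqrt(14)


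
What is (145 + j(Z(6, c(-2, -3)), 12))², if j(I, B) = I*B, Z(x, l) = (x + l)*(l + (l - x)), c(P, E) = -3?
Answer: 82369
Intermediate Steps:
Z(x, l) = (l + x)*(-x + 2*l)
j(I, B) = B*I
(145 + j(Z(6, c(-2, -3)), 12))² = (145 + 12*(-1*6² + 2*(-3)² - 3*6))² = (145 + 12*(-1*36 + 2*9 - 18))² = (145 + 12*(-36 + 18 - 18))² = (145 + 12*(-36))² = (145 - 432)² = (-287)² = 82369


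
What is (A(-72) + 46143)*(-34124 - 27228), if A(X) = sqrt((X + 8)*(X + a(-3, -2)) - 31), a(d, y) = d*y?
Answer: -2830965336 - 61352*sqrt(4193) ≈ -2.8349e+9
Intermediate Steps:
A(X) = sqrt(-31 + (6 + X)*(8 + X)) (A(X) = sqrt((X + 8)*(X - 3*(-2)) - 31) = sqrt((8 + X)*(X + 6) - 31) = sqrt((8 + X)*(6 + X) - 31) = sqrt((6 + X)*(8 + X) - 31) = sqrt(-31 + (6 + X)*(8 + X)))
(A(-72) + 46143)*(-34124 - 27228) = (sqrt(17 + (-72)**2 + 14*(-72)) + 46143)*(-34124 - 27228) = (sqrt(17 + 5184 - 1008) + 46143)*(-61352) = (sqrt(4193) + 46143)*(-61352) = (46143 + sqrt(4193))*(-61352) = -2830965336 - 61352*sqrt(4193)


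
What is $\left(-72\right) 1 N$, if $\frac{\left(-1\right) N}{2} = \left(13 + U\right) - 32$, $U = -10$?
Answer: $-4176$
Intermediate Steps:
$N = 58$ ($N = - 2 \left(\left(13 - 10\right) - 32\right) = - 2 \left(3 - 32\right) = \left(-2\right) \left(-29\right) = 58$)
$\left(-72\right) 1 N = \left(-72\right) 1 \cdot 58 = \left(-72\right) 58 = -4176$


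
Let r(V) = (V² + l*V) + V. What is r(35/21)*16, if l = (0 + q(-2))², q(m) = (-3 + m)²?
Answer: 150640/9 ≈ 16738.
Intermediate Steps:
l = 625 (l = (0 + (-3 - 2)²)² = (0 + (-5)²)² = (0 + 25)² = 25² = 625)
r(V) = V² + 626*V (r(V) = (V² + 625*V) + V = V² + 626*V)
r(35/21)*16 = ((35/21)*(626 + 35/21))*16 = ((35*(1/21))*(626 + 35*(1/21)))*16 = (5*(626 + 5/3)/3)*16 = ((5/3)*(1883/3))*16 = (9415/9)*16 = 150640/9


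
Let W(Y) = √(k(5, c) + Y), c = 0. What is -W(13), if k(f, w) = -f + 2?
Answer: -√10 ≈ -3.1623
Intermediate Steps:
k(f, w) = 2 - f
W(Y) = √(-3 + Y) (W(Y) = √((2 - 1*5) + Y) = √((2 - 5) + Y) = √(-3 + Y))
-W(13) = -√(-3 + 13) = -√10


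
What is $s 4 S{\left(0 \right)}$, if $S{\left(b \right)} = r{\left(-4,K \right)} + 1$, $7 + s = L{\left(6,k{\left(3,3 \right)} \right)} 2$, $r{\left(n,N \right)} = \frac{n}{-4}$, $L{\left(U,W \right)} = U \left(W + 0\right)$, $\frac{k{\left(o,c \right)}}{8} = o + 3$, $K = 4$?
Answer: $4552$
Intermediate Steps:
$k{\left(o,c \right)} = 24 + 8 o$ ($k{\left(o,c \right)} = 8 \left(o + 3\right) = 8 \left(3 + o\right) = 24 + 8 o$)
$L{\left(U,W \right)} = U W$
$r{\left(n,N \right)} = - \frac{n}{4}$ ($r{\left(n,N \right)} = n \left(- \frac{1}{4}\right) = - \frac{n}{4}$)
$s = 569$ ($s = -7 + 6 \left(24 + 8 \cdot 3\right) 2 = -7 + 6 \left(24 + 24\right) 2 = -7 + 6 \cdot 48 \cdot 2 = -7 + 288 \cdot 2 = -7 + 576 = 569$)
$S{\left(b \right)} = 2$ ($S{\left(b \right)} = \left(- \frac{1}{4}\right) \left(-4\right) + 1 = 1 + 1 = 2$)
$s 4 S{\left(0 \right)} = 569 \cdot 4 \cdot 2 = 2276 \cdot 2 = 4552$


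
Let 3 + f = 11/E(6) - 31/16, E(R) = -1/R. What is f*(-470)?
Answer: 266725/8 ≈ 33341.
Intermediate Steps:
f = -1135/16 (f = -3 + (11/((-1/6)) - 31/16) = -3 + (11/((-1*1/6)) - 31*1/16) = -3 + (11/(-1/6) - 31/16) = -3 + (11*(-6) - 31/16) = -3 + (-66 - 31/16) = -3 - 1087/16 = -1135/16 ≈ -70.938)
f*(-470) = -1135/16*(-470) = 266725/8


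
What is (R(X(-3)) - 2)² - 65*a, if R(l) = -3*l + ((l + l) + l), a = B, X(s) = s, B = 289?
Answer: -18781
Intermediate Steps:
a = 289
R(l) = 0 (R(l) = -3*l + (2*l + l) = -3*l + 3*l = 0)
(R(X(-3)) - 2)² - 65*a = (0 - 2)² - 65*289 = (-2)² - 18785 = 4 - 18785 = -18781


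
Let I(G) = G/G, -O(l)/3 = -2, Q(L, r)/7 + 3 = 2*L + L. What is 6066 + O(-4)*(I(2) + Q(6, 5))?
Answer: 6702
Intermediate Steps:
Q(L, r) = -21 + 21*L (Q(L, r) = -21 + 7*(2*L + L) = -21 + 7*(3*L) = -21 + 21*L)
O(l) = 6 (O(l) = -3*(-2) = 6)
I(G) = 1
6066 + O(-4)*(I(2) + Q(6, 5)) = 6066 + 6*(1 + (-21 + 21*6)) = 6066 + 6*(1 + (-21 + 126)) = 6066 + 6*(1 + 105) = 6066 + 6*106 = 6066 + 636 = 6702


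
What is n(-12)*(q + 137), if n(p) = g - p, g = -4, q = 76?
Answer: 1704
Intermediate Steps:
n(p) = -4 - p
n(-12)*(q + 137) = (-4 - 1*(-12))*(76 + 137) = (-4 + 12)*213 = 8*213 = 1704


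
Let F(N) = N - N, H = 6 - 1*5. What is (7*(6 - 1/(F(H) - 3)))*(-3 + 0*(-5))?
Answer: -133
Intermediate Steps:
H = 1 (H = 6 - 5 = 1)
F(N) = 0
(7*(6 - 1/(F(H) - 3)))*(-3 + 0*(-5)) = (7*(6 - 1/(0 - 3)))*(-3 + 0*(-5)) = (7*(6 - 1/(-3)))*(-3 + 0) = (7*(6 - 1*(-⅓)))*(-3) = (7*(6 + ⅓))*(-3) = (7*(19/3))*(-3) = (133/3)*(-3) = -133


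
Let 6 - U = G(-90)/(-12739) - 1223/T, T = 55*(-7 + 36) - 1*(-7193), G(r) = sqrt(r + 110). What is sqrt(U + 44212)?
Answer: sqrt(819793627292170011 + 2910708632*sqrt(5))/4305782 ≈ 210.28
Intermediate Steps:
G(r) = sqrt(110 + r)
T = 8788 (T = 55*29 + 7193 = 1595 + 7193 = 8788)
U = 53951/8788 + 2*sqrt(5)/12739 (U = 6 - (sqrt(110 - 90)/(-12739) - 1223/8788) = 6 - (sqrt(20)*(-1/12739) - 1223*1/8788) = 6 - ((2*sqrt(5))*(-1/12739) - 1223/8788) = 6 - (-2*sqrt(5)/12739 - 1223/8788) = 6 - (-1223/8788 - 2*sqrt(5)/12739) = 6 + (1223/8788 + 2*sqrt(5)/12739) = 53951/8788 + 2*sqrt(5)/12739 ≈ 6.1395)
sqrt(U + 44212) = sqrt((53951/8788 + 2*sqrt(5)/12739) + 44212) = sqrt(388589007/8788 + 2*sqrt(5)/12739)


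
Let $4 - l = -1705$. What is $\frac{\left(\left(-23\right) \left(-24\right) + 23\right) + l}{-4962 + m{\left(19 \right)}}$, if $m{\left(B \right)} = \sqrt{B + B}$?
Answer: $- \frac{5666604}{12310703} - \frac{1142 \sqrt{38}}{12310703} \approx -0.46087$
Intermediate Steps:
$l = 1709$ ($l = 4 - -1705 = 4 + 1705 = 1709$)
$m{\left(B \right)} = \sqrt{2} \sqrt{B}$ ($m{\left(B \right)} = \sqrt{2 B} = \sqrt{2} \sqrt{B}$)
$\frac{\left(\left(-23\right) \left(-24\right) + 23\right) + l}{-4962 + m{\left(19 \right)}} = \frac{\left(\left(-23\right) \left(-24\right) + 23\right) + 1709}{-4962 + \sqrt{2} \sqrt{19}} = \frac{\left(552 + 23\right) + 1709}{-4962 + \sqrt{38}} = \frac{575 + 1709}{-4962 + \sqrt{38}} = \frac{2284}{-4962 + \sqrt{38}}$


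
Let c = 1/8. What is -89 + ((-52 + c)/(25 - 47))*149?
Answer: 46171/176 ≈ 262.33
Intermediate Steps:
c = ⅛ ≈ 0.12500
-89 + ((-52 + c)/(25 - 47))*149 = -89 + ((-52 + ⅛)/(25 - 47))*149 = -89 - 415/8/(-22)*149 = -89 - 415/8*(-1/22)*149 = -89 + (415/176)*149 = -89 + 61835/176 = 46171/176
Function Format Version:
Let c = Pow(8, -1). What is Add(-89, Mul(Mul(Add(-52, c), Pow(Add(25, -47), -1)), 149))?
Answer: Rational(46171, 176) ≈ 262.33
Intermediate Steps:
c = Rational(1, 8) ≈ 0.12500
Add(-89, Mul(Mul(Add(-52, c), Pow(Add(25, -47), -1)), 149)) = Add(-89, Mul(Mul(Add(-52, Rational(1, 8)), Pow(Add(25, -47), -1)), 149)) = Add(-89, Mul(Mul(Rational(-415, 8), Pow(-22, -1)), 149)) = Add(-89, Mul(Mul(Rational(-415, 8), Rational(-1, 22)), 149)) = Add(-89, Mul(Rational(415, 176), 149)) = Add(-89, Rational(61835, 176)) = Rational(46171, 176)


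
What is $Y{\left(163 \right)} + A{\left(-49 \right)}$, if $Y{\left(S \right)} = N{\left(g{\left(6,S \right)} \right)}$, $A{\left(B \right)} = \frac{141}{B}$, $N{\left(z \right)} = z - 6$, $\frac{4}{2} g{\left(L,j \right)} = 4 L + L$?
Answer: $\frac{300}{49} \approx 6.1225$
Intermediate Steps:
$g{\left(L,j \right)} = \frac{5 L}{2}$ ($g{\left(L,j \right)} = \frac{4 L + L}{2} = \frac{5 L}{2}$)
$N{\left(z \right)} = -6 + z$
$Y{\left(S \right)} = 9$ ($Y{\left(S \right)} = -6 + \frac{5}{2} \cdot 6 = -6 + 15 = 9$)
$Y{\left(163 \right)} + A{\left(-49 \right)} = 9 + \frac{141}{-49} = 9 + 141 \left(- \frac{1}{49}\right) = 9 - \frac{141}{49} = \frac{300}{49}$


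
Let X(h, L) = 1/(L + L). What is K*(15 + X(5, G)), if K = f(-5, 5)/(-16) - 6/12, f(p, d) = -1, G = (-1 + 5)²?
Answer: -3367/512 ≈ -6.5762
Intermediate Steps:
G = 16 (G = 4² = 16)
X(h, L) = 1/(2*L)
K = -7/16 (K = -1/(-16) - 6/12 = -1*(-1/16) - 6*1/12 = 1/16 - ½ = -7/16 ≈ -0.43750)
K*(15 + X(5, G)) = -7*(15 + (½)/16)/16 = -7*(15 + (½)*(1/16))/16 = -7*(15 + 1/32)/16 = -7/16*481/32 = -3367/512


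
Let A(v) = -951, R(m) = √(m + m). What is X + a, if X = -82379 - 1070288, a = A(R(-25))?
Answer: -1153618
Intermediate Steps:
R(m) = √2*√m (R(m) = √(2*m) = √2*√m)
a = -951
X = -1152667
X + a = -1152667 - 951 = -1153618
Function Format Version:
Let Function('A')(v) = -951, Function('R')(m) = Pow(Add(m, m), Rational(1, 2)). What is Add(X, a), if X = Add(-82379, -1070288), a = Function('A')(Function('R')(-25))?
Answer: -1153618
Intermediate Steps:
Function('R')(m) = Mul(Pow(2, Rational(1, 2)), Pow(m, Rational(1, 2))) (Function('R')(m) = Pow(Mul(2, m), Rational(1, 2)) = Mul(Pow(2, Rational(1, 2)), Pow(m, Rational(1, 2))))
a = -951
X = -1152667
Add(X, a) = Add(-1152667, -951) = -1153618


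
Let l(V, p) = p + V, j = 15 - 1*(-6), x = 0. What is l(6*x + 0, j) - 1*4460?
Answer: -4439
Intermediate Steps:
j = 21 (j = 15 + 6 = 21)
l(V, p) = V + p
l(6*x + 0, j) - 1*4460 = ((6*0 + 0) + 21) - 1*4460 = ((0 + 0) + 21) - 4460 = (0 + 21) - 4460 = 21 - 4460 = -4439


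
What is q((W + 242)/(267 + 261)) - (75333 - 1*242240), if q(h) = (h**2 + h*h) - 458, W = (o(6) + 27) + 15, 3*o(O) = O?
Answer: 47937481/288 ≈ 1.6645e+5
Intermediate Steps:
o(O) = O/3
W = 44 (W = ((1/3)*6 + 27) + 15 = (2 + 27) + 15 = 29 + 15 = 44)
q(h) = -458 + 2*h**2 (q(h) = (h**2 + h**2) - 458 = 2*h**2 - 458 = -458 + 2*h**2)
q((W + 242)/(267 + 261)) - (75333 - 1*242240) = (-458 + 2*((44 + 242)/(267 + 261))**2) - (75333 - 1*242240) = (-458 + 2*(286/528)**2) - (75333 - 242240) = (-458 + 2*(286*(1/528))**2) - 1*(-166907) = (-458 + 2*(13/24)**2) + 166907 = (-458 + 2*(169/576)) + 166907 = (-458 + 169/288) + 166907 = -131735/288 + 166907 = 47937481/288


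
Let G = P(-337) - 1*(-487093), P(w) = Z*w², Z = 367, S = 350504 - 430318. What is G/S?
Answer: -21083458/39907 ≈ -528.31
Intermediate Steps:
S = -79814
P(w) = 367*w²
G = 42166916 (G = 367*(-337)² - 1*(-487093) = 367*113569 + 487093 = 41679823 + 487093 = 42166916)
G/S = 42166916/(-79814) = 42166916*(-1/79814) = -21083458/39907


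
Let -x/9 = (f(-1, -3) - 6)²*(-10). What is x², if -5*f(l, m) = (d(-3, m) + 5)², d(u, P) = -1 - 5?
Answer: 299220804/25 ≈ 1.1969e+7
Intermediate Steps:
d(u, P) = -6
f(l, m) = -⅕ (f(l, m) = -(-6 + 5)²/5 = -⅕*(-1)² = -⅕*1 = -⅕)
x = 17298/5 (x = -9*(-⅕ - 6)²*(-10) = -9*(-31/5)²*(-10) = -8649*(-10)/25 = -9*(-1922/5) = 17298/5 ≈ 3459.6)
x² = (17298/5)² = 299220804/25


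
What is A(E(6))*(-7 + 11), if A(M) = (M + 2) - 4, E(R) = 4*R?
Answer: 88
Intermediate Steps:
A(M) = -2 + M (A(M) = (2 + M) - 4 = -2 + M)
A(E(6))*(-7 + 11) = (-2 + 4*6)*(-7 + 11) = (-2 + 24)*4 = 22*4 = 88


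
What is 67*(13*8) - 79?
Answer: 6889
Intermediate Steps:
67*(13*8) - 79 = 67*104 - 79 = 6968 - 79 = 6889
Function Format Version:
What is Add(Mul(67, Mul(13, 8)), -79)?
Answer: 6889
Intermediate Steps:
Add(Mul(67, Mul(13, 8)), -79) = Add(Mul(67, 104), -79) = Add(6968, -79) = 6889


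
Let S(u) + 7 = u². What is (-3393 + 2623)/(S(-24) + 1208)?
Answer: -770/1777 ≈ -0.43331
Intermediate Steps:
S(u) = -7 + u²
(-3393 + 2623)/(S(-24) + 1208) = (-3393 + 2623)/((-7 + (-24)²) + 1208) = -770/((-7 + 576) + 1208) = -770/(569 + 1208) = -770/1777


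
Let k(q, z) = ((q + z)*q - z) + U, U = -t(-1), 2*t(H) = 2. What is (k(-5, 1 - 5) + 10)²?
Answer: 3364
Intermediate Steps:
t(H) = 1 (t(H) = (½)*2 = 1)
U = -1 (U = -1*1 = -1)
k(q, z) = -1 - z + q*(q + z) (k(q, z) = ((q + z)*q - z) - 1 = (q*(q + z) - z) - 1 = (-z + q*(q + z)) - 1 = -1 - z + q*(q + z))
(k(-5, 1 - 5) + 10)² = ((-1 + (-5)² - (1 - 5) - 5*(1 - 5)) + 10)² = ((-1 + 25 - 1*(-4) - 5*(-4)) + 10)² = ((-1 + 25 + 4 + 20) + 10)² = (48 + 10)² = 58² = 3364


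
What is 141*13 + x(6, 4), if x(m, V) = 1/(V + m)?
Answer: 18331/10 ≈ 1833.1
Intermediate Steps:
141*13 + x(6, 4) = 141*13 + 1/(4 + 6) = 1833 + 1/10 = 1833 + ⅒ = 18331/10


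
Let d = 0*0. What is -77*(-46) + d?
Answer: 3542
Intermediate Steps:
d = 0
-77*(-46) + d = -77*(-46) + 0 = 3542 + 0 = 3542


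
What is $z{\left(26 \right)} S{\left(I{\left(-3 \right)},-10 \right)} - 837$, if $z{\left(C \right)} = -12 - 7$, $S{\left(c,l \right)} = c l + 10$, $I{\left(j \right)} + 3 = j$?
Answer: $-2167$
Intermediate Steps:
$I{\left(j \right)} = -3 + j$
$S{\left(c,l \right)} = 10 + c l$
$z{\left(C \right)} = -19$
$z{\left(26 \right)} S{\left(I{\left(-3 \right)},-10 \right)} - 837 = - 19 \left(10 + \left(-3 - 3\right) \left(-10\right)\right) - 837 = - 19 \left(10 - -60\right) - 837 = - 19 \left(10 + 60\right) - 837 = \left(-19\right) 70 - 837 = -1330 - 837 = -2167$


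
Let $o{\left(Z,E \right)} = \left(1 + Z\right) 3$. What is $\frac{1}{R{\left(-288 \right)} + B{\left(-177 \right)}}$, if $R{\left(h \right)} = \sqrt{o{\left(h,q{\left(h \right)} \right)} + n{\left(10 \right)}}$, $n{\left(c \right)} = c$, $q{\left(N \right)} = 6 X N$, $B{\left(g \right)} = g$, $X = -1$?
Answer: $- \frac{177}{32180} - \frac{i \sqrt{851}}{32180} \approx -0.0055003 - 0.00090652 i$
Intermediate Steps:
$q{\left(N \right)} = - 6 N$ ($q{\left(N \right)} = 6 \left(-1\right) N = - 6 N$)
$o{\left(Z,E \right)} = 3 + 3 Z$
$R{\left(h \right)} = \sqrt{13 + 3 h}$ ($R{\left(h \right)} = \sqrt{\left(3 + 3 h\right) + 10} = \sqrt{13 + 3 h}$)
$\frac{1}{R{\left(-288 \right)} + B{\left(-177 \right)}} = \frac{1}{\sqrt{13 + 3 \left(-288\right)} - 177} = \frac{1}{\sqrt{13 - 864} - 177} = \frac{1}{\sqrt{-851} - 177} = \frac{1}{i \sqrt{851} - 177} = \frac{1}{-177 + i \sqrt{851}}$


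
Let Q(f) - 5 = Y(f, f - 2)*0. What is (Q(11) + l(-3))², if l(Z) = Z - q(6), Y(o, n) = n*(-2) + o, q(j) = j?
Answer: 16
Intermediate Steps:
Y(o, n) = o - 2*n (Y(o, n) = -2*n + o = o - 2*n)
l(Z) = -6 + Z (l(Z) = Z - 1*6 = Z - 6 = -6 + Z)
Q(f) = 5 (Q(f) = 5 + (f - 2*(f - 2))*0 = 5 + (f - 2*(-2 + f))*0 = 5 + (f + (4 - 2*f))*0 = 5 + (4 - f)*0 = 5 + 0 = 5)
(Q(11) + l(-3))² = (5 + (-6 - 3))² = (5 - 9)² = (-4)² = 16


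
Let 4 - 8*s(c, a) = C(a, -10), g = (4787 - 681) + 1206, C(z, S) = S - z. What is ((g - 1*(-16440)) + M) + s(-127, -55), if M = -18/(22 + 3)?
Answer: 4349231/200 ≈ 21746.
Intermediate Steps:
g = 5312 (g = 4106 + 1206 = 5312)
M = -18/25 ≈ -0.72000
s(c, a) = 7/4 + a/8 (s(c, a) = 1/2 - (-10 - a)/8 = 1/2 + (5/4 + a/8) = 7/4 + a/8)
((g - 1*(-16440)) + M) + s(-127, -55) = ((5312 - 1*(-16440)) - 18/25) + (7/4 + (1/8)*(-55)) = ((5312 + 16440) - 18/25) + (7/4 - 55/8) = (21752 - 18/25) - 41/8 = 543782/25 - 41/8 = 4349231/200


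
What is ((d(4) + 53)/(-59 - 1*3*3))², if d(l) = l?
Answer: 3249/4624 ≈ 0.70264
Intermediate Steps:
((d(4) + 53)/(-59 - 1*3*3))² = ((4 + 53)/(-59 - 1*3*3))² = (57/(-59 - 3*3))² = (57/(-59 - 9))² = (57/(-68))² = (57*(-1/68))² = (-57/68)² = 3249/4624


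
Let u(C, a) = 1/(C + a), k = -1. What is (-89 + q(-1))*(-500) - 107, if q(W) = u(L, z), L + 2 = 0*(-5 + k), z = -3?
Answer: 44493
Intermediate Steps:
L = -2 (L = -2 + 0*(-5 - 1) = -2 + 0*(-6) = -2 + 0 = -2)
q(W) = -⅕ (q(W) = 1/(-2 - 3) = 1/(-5) = -⅕)
(-89 + q(-1))*(-500) - 107 = (-89 - ⅕)*(-500) - 107 = -446/5*(-500) - 107 = 44600 - 107 = 44493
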